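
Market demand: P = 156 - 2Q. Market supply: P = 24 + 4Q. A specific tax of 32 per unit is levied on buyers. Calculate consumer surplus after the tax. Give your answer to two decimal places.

Without the tax, 156 - 2Q = 24 + 4Q so Q* = 22 and P* = 112.
A tax on buyers shifts demand down by 32: (156 - 32) - 2Q = 24 + 4Q, so Q_t = 16.6667. Buyers pay P_b = 122.6667; sellers receive P_s = P_b - 32 = 90.6667.
Consumer surplus is the triangle under demand above P_b: (1/2)(16.6667)(156 - 122.6667) = 277.7778.

277.78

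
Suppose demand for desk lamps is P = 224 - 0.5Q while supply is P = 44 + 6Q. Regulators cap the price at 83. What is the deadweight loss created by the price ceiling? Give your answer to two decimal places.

1459.62

Without the control, 224 - 0.5Q = 44 + 6Q so Q* = 27.6923 and P* = 210.1538.
At the ceiling price 83, quantity supplied is (83 - 44)/6 = 6.5; supply is the short side, so Q = 6.5 trades at P = 83.
The lost-trades triangle has base Q* - 6.5 = 21.1923 and height equal to the gap between the curves at Q = 6.5, which is 220.75 - 83 = 137.75. DWL = (1/2)(21.1923)(137.75) = 1459.6202.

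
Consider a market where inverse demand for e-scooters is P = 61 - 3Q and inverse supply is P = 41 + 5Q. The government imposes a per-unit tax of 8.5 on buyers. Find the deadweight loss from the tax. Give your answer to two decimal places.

Pre-tax equilibrium: 61 - 3Q = 41 + 5Q gives Q* = 2.5, P* = 53.5.
A tax on buyers shifts demand down by 8.5: (61 - 8.5) - 3Q = 41 + 5Q, so Q_t = 1.4375. Buyers pay P_b = 56.6875; sellers receive P_s = P_b - 8.5 = 48.1875.
The welfare triangle lost has base Q* - Q_t = 1.0625 and height t = 8.5, so DWL = (1/2)(1.0625)(8.5) = 4.5156.

4.52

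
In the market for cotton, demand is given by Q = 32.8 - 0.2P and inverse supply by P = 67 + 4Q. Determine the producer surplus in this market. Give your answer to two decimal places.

232.32

Rewriting demand in inverse form: P = 164 - 5Q.
Setting demand equal to supply, 97 = 9Q, so Q* = 10.7778 and P* = 110.1111.
Producer surplus is the triangle above supply below P*: (1/2)(10.7778)(110.1111 - 67) = (1/2)(10.7778)(43.1111) = 232.321.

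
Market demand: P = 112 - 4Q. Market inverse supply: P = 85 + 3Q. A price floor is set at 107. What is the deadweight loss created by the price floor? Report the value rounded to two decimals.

Free-market equilibrium: 112 - 4Q = 85 + 3Q gives Q* = 3.8571, P* = 96.5714.
At the floor price 107, quantity demanded is (112 - 107)/4 = 1.25; demand is the short side, so Q = 1.25 trades at P = 107.
The lost-trades triangle has base Q* - 1.25 = 2.6071 and height equal to the gap between the curves at Q = 1.25, which is 107 - 88.75 = 18.25. DWL = (1/2)(2.6071)(18.25) = 23.7902.

23.79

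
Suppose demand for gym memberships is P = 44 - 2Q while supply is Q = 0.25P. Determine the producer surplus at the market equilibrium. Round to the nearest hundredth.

Rewriting supply in inverse form: P = 4Q.
Set 44 - 2Q = 4Q, which gives 44 = 6Q, so Q* = 7.3333 and P* = 44 - 2(7.3333) = 29.3333.
Producer surplus is the triangle above supply below P*: (1/2)(7.3333)(29.3333 - 0) = (1/2)(7.3333)(29.3333) = 107.5556.

107.56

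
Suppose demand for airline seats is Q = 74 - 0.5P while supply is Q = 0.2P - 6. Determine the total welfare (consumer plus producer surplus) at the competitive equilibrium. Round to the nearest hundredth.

994.57

Rewriting demand in inverse form: P = 148 - 2Q.
Rewriting supply in inverse form: P = 30 + 5Q.
Equilibrium: 148 - 2Q = 30 + 5Q, so Q* = 16.8571 and P* = 114.2857.
CS = (1/2)(16.8571)(33.7143) = 284.1633 and PS = (1/2)(16.8571)(84.2857) = 710.4082, so total surplus = 994.5714.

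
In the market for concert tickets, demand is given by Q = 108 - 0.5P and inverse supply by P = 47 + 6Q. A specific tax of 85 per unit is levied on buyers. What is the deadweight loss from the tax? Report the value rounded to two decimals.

451.56

Rewriting demand in inverse form: P = 216 - 2Q.
Without the tax, 216 - 2Q = 47 + 6Q so Q* = 21.125 and P* = 173.75.
With the tax, buyers' net willingness to pay falls by 85: (216 - 85) - 2Q = 47 + 6Q, so Q_t = 10.5. Buyers pay P_b = 195; sellers receive P_s = P_b - 85 = 110.
Deadweight loss is the triangle between the curves from Q_t to Q*: (1/2)(21.125 - 10.5)(85) = 451.5625.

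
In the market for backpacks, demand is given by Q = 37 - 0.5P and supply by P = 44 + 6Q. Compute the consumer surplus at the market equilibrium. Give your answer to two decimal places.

Rewriting demand in inverse form: P = 74 - 2Q.
Setting demand equal to supply, 30 = 8Q, so Q* = 3.75 and P* = 66.5.
The demand choke price is 74, so CS = (1/2)(Q*)(74 - P*) = (1/2)(3.75)(7.5) = 14.0625.

14.06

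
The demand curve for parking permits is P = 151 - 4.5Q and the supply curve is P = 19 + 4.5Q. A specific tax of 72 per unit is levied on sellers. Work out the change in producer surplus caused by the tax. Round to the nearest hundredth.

-384.00

Without the tax, 151 - 4.5Q = 19 + 4.5Q so Q* = 14.6667 and P* = 85.
A tax on sellers shifts supply up by 72: 151 - 4.5Q = 19 + 4.5Q + 72, so Q_t = 6.6667. Buyers pay P_b = 121; sellers receive P_s = P_b - 72 = 49.
Producers lose the trapezoid between P_s and P* out to Q_t plus the triangle from Q_t to Q*: change in PS = 100 - 484 = -384.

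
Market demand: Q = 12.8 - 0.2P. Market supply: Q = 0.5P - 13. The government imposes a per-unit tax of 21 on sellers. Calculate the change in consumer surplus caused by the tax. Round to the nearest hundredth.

Rewriting demand in inverse form: P = 64 - 5Q.
Rewriting supply in inverse form: P = 26 + 2Q.
Pre-tax equilibrium: 64 - 5Q = 26 + 2Q gives Q* = 5.4286, P* = 36.8571.
A tax on sellers shifts supply up by 21: 64 - 5Q = 26 + 2Q + 21, so Q_t = 2.4286. Buyers pay P_b = 51.8571; sellers receive P_s = P_b - 21 = 30.8571.
Consumers lose the trapezoid between P* and P_b out to Q_t plus the triangle from Q_t to Q*: change in CS = 14.7449 - 73.6735 = -58.9286.

-58.93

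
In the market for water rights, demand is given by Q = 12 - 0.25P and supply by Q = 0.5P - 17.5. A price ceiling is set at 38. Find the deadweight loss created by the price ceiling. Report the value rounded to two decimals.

Rewriting demand in inverse form: P = 48 - 4Q.
Rewriting supply in inverse form: P = 35 + 2Q.
Free-market equilibrium: 48 - 4Q = 35 + 2Q gives Q* = 2.1667, P* = 39.3333.
At P = 38, sellers supply (38 - 35)/2 = 1.5 while buyers want more, so the quantity traded is 1.5 at price 38.
The lost-trades triangle has base Q* - 1.5 = 0.6667 and height equal to the gap between the curves at Q = 1.5, which is 42 - 38 = 4. DWL = (1/2)(0.6667)(4) = 1.3333.

1.33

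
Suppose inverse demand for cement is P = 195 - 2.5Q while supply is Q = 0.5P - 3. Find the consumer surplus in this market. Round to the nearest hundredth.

2205.00

Rewriting supply in inverse form: P = 6 + 2Q.
Setting demand equal to supply, 189 = 4.5Q, so Q* = 42 and P* = 90.
Consumer surplus is the triangle under demand above P*: (1/2)(42)(195 - 90) = (1/2)(42)(105) = 2205.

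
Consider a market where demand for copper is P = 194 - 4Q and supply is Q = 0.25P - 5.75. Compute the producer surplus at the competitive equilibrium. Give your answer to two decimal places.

Rewriting supply in inverse form: P = 23 + 4Q.
Equilibrium: 194 - 4Q = 23 + 4Q, so Q* = 21.375 and P* = 108.5.
The supply curve's price intercept is 23, so PS = (1/2)(Q*)(P* - 23) = (1/2)(21.375)(85.5) = 913.7812.

913.78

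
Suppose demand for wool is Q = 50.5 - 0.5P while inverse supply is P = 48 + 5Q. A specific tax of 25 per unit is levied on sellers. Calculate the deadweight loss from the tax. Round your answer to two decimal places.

44.64

Rewriting demand in inverse form: P = 101 - 2Q.
Without the tax, 101 - 2Q = 48 + 5Q so Q* = 7.5714 and P* = 85.8571.
With the tax, sellers need 25 more per unit: 101 - 2Q = 48 + 5Q + 25, so Q_t = 4. Buyers pay P_b = 93; sellers receive P_s = P_b - 25 = 68.
Deadweight loss is the triangle between the curves from Q_t to Q*: (1/2)(7.5714 - 4)(25) = 44.6429.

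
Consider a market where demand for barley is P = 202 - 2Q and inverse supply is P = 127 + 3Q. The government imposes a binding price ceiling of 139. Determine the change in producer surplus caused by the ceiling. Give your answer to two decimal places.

Without the control, 202 - 2Q = 127 + 3Q so Q* = 15 and P* = 172.
At the ceiling price 139, quantity supplied is (139 - 127)/3 = 4; supply is the short side, so Q = 4 trades at P = 139.
PS goes from (1/2)(15)(45) = 337.5 to 24 (computed as (139 - 127)(4) - (1/2)(3)(4)^2), a change of -313.5.

-313.50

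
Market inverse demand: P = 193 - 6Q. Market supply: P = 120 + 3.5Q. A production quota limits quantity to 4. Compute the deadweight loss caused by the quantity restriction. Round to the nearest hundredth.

64.47

Without the quota, 193 - 6Q = 120 + 3.5Q gives Q* = 7.6842.
At Q = 4 the demand price is 193 - 6(4) = 169 and the supply price is 120 + 3.5(4) = 134.
DWL = (1/2)(gap between curves at 4) x (Q* - 4) = (1/2)(35)(3.6842) = 64.4737.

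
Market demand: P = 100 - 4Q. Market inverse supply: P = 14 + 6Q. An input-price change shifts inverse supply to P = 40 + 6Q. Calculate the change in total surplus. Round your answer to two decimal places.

Initial equilibrium: Q_0 = 8.6, P_0 = 65.6; CS_0 = (1/2)(8.6)(34.4) = 147.92, PS_0 = (1/2)(8.6)(51.6) = 221.88.
New equilibrium: 100 - 4Q = 40 + 6Q gives Q_1 = 6, P_1 = 76; CS_1 = 72, PS_1 = 108.
Change in total surplus = (72 + 108) - (147.92 + 221.88) = -189.8.

-189.80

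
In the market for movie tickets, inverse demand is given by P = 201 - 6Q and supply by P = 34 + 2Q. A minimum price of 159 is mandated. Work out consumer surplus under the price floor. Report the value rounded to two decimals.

147.00

Without the control, 201 - 6Q = 34 + 2Q so Q* = 20.875 and P* = 75.75.
At the floor price 159, quantity demanded is (201 - 159)/6 = 7; demand is the short side, so Q = 7 trades at P = 159.
CS is the triangle under demand above 159: (1/2)(7)(201 - 159) = 147.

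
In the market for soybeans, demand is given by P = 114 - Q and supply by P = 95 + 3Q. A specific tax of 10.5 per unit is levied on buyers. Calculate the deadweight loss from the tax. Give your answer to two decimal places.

Pre-tax equilibrium: 114 - Q = 95 + 3Q gives Q* = 4.75, P* = 109.25.
A tax on buyers shifts demand down by 10.5: (114 - 10.5) - Q = 95 + 3Q, so Q_t = 2.125. Buyers pay P_b = 111.875; sellers receive P_s = P_b - 10.5 = 101.375.
Deadweight loss is the triangle between the curves from Q_t to Q*: (1/2)(4.75 - 2.125)(10.5) = 13.7812.

13.78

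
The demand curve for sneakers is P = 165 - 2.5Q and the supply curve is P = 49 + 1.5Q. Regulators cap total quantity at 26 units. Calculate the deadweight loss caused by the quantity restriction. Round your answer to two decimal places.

18.00

Without the quota, 165 - 2.5Q = 49 + 1.5Q gives Q* = 29.
At Q = 26 the demand price is 165 - 2.5(26) = 100 and the supply price is 49 + 1.5(26) = 88.
DWL = (1/2)(gap between curves at 26) x (Q* - 26) = (1/2)(12)(3) = 18.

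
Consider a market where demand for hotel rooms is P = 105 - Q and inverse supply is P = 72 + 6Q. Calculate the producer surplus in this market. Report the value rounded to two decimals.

Set 105 - Q = 72 + 6Q, which gives 33 = 7Q, so Q* = 4.7143 and P* = 105 - (4.7143) = 100.2857.
Producer surplus is the triangle above supply below P*: (1/2)(4.7143)(100.2857 - 72) = (1/2)(4.7143)(28.2857) = 66.6735.

66.67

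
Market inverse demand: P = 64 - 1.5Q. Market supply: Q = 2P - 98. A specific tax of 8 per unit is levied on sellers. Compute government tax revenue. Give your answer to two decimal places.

28.00

Rewriting supply in inverse form: P = 49 + 0.5Q.
Without the tax, 64 - 1.5Q = 49 + 0.5Q so Q* = 7.5 and P* = 52.75.
A tax on sellers shifts supply up by 8: 64 - 1.5Q = 49 + 0.5Q + 8, so Q_t = 3.5. Buyers pay P_b = 58.75; sellers receive P_s = P_b - 8 = 50.75.
Tax revenue = t x Q_t = 8 x 3.5 = 28.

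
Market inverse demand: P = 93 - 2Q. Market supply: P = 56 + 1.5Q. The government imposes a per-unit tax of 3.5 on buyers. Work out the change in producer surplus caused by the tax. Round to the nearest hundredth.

Pre-tax equilibrium: 93 - 2Q = 56 + 1.5Q gives Q* = 10.5714, P* = 71.8571.
With the tax, buyers' net willingness to pay falls by 3.5: (93 - 3.5) - 2Q = 56 + 1.5Q, so Q_t = 9.5714. Buyers pay P_b = 73.8571; sellers receive P_s = P_b - 3.5 = 70.3571.
PS falls from (1/2)(10.5714)(15.8571) = 83.8163 to (1/2)(9.5714)(14.3571) = 68.7092, a change of -15.1071.

-15.11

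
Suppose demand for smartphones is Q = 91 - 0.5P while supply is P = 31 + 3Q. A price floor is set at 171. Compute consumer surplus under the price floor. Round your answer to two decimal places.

Rewriting demand in inverse form: P = 182 - 2Q.
Free-market equilibrium: 182 - 2Q = 31 + 3Q gives Q* = 30.2, P* = 121.6.
At P = 171, buyers demand (182 - 171)/2 = 5.5 while sellers would supply more, so the quantity traded is 5.5 at price 171.
CS is the triangle under demand above 171: (1/2)(5.5)(182 - 171) = 30.25.

30.25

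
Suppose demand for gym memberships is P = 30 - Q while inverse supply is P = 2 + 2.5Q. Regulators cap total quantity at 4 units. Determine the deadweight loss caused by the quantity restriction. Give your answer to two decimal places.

28.00

Unrestricted equilibrium: Q* = (30 - 2)/(1 + 2.5) = 8.
At Q = 4 the demand price is 30 - (4) = 26 and the supply price is 2 + 2.5(4) = 12.
DWL = (1/2)(gap between curves at 4) x (Q* - 4) = (1/2)(14)(4) = 28.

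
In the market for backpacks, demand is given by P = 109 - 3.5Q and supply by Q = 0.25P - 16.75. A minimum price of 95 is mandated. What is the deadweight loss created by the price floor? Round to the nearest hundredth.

9.60

Rewriting supply in inverse form: P = 67 + 4Q.
Free-market equilibrium: 109 - 3.5Q = 67 + 4Q gives Q* = 5.6, P* = 89.4.
At the floor price 95, quantity demanded is (109 - 95)/3.5 = 4; demand is the short side, so Q = 4 trades at P = 95.
At Q = 4 the demand price is 95 and the supply price is 83. Deadweight loss is the triangle between the curves from 4 to 5.6: (1/2)(95 - 83)(5.6 - 4) = 9.6.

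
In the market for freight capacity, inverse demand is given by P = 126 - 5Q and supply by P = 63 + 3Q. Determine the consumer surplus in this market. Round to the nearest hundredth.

155.04

Set 126 - 5Q = 63 + 3Q, which gives 63 = 8Q, so Q* = 7.875 and P* = 126 - 5(7.875) = 86.625.
Consumer surplus is the triangle under demand above P*: (1/2)(7.875)(126 - 86.625) = (1/2)(7.875)(39.375) = 155.0391.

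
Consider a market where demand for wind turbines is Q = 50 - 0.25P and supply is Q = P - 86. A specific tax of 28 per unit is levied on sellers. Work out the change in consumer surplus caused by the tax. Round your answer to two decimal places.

Rewriting demand in inverse form: P = 200 - 4Q.
Rewriting supply in inverse form: P = 86 + Q.
Pre-tax equilibrium: 200 - 4Q = 86 + Q gives Q* = 22.8, P* = 108.8.
With the tax, sellers need 28 more per unit: 200 - 4Q = 86 + Q + 28, so Q_t = 17.2. Buyers pay P_b = 131.2; sellers receive P_s = P_b - 28 = 103.2.
Consumers lose the trapezoid between P* and P_b out to Q_t plus the triangle from Q_t to Q*: change in CS = 591.68 - 1039.68 = -448.

-448.00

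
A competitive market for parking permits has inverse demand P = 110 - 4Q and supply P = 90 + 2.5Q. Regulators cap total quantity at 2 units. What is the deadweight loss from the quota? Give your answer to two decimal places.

3.77

Without the quota, 110 - 4Q = 90 + 2.5Q gives Q* = 3.0769.
At Q = 2 the demand price is 110 - 4(2) = 102 and the supply price is 90 + 2.5(2) = 95.
Deadweight loss is the triangle between the curves from 2 to 3.0769: (1/2)(102 - 95)(3.0769 - 2) = 3.7692.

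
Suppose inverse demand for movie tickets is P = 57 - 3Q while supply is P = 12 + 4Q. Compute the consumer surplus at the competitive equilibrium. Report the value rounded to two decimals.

Setting demand equal to supply, 45 = 7Q, so Q* = 6.4286 and P* = 37.7143.
Consumer surplus is the triangle under demand above P*: (1/2)(6.4286)(57 - 37.7143) = (1/2)(6.4286)(19.2857) = 61.9898.

61.99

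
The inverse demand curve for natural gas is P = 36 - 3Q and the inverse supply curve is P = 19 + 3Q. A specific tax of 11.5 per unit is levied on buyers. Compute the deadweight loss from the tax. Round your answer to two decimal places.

Pre-tax equilibrium: 36 - 3Q = 19 + 3Q gives Q* = 2.8333, P* = 27.5.
With the tax, buyers' net willingness to pay falls by 11.5: (36 - 11.5) - 3Q = 19 + 3Q, so Q_t = 0.9167. Buyers pay P_b = 33.25; sellers receive P_s = P_b - 11.5 = 21.75.
The welfare triangle lost has base Q* - Q_t = 1.9167 and height t = 11.5, so DWL = (1/2)(1.9167)(11.5) = 11.0208.

11.02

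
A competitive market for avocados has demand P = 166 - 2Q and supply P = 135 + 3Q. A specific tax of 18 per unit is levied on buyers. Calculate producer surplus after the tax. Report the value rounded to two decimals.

10.14

Without the tax, 166 - 2Q = 135 + 3Q so Q* = 6.2 and P* = 153.6.
With the tax, buyers' net willingness to pay falls by 18: (166 - 18) - 2Q = 135 + 3Q, so Q_t = 2.6. Buyers pay P_b = 160.8; sellers receive P_s = P_b - 18 = 142.8.
Producer surplus is the triangle above supply below P_s: (1/2)(2.6)(142.8 - 135) = 10.14.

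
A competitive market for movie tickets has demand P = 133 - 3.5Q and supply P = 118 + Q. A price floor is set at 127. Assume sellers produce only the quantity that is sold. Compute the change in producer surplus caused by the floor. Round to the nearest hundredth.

Free-market equilibrium: 133 - 3.5Q = 118 + Q gives Q* = 3.3333, P* = 121.3333.
At the floor price 127, quantity demanded is (133 - 127)/3.5 = 1.7143; demand is the short side, so Q = 1.7143 trades at P = 127.
PS goes from (1/2)(3.3333)(3.3333) = 5.5556 to 13.9592 (computed as (127 - 118)(1.7143) - (1/2)(1)(1.7143)^2), a change of 8.4036.

8.40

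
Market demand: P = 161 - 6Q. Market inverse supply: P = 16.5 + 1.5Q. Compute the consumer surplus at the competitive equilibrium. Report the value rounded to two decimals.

Setting demand equal to supply, 144.5 = 7.5Q, so Q* = 19.2667 and P* = 45.4.
Consumer surplus is the triangle under demand above P*: (1/2)(19.2667)(161 - 45.4) = (1/2)(19.2667)(115.6) = 1113.6133.

1113.61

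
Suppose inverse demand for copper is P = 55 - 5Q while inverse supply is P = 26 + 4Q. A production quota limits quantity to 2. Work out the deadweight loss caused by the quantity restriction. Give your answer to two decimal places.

6.72

Unrestricted equilibrium: Q* = (55 - 26)/(5 + 4) = 3.2222.
At Q = 2 the demand price is 55 - 5(2) = 45 and the supply price is 26 + 4(2) = 34.
Deadweight loss is the triangle between the curves from 2 to 3.2222: (1/2)(45 - 34)(3.2222 - 2) = 6.7222.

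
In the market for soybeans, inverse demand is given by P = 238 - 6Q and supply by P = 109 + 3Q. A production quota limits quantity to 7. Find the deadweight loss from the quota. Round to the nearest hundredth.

242.00

Without the quota, 238 - 6Q = 109 + 3Q gives Q* = 14.3333.
At Q = 7 the demand price is 238 - 6(7) = 196 and the supply price is 109 + 3(7) = 130.
Deadweight loss is the triangle between the curves from 7 to 14.3333: (1/2)(196 - 130)(14.3333 - 7) = 242.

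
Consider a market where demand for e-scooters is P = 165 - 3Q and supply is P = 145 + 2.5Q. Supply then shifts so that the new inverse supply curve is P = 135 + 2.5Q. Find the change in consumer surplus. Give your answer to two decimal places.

Initial equilibrium: Q_0 = 3.6364, P_0 = 154.0909; CS_0 = (1/2)(3.6364)(10.9091) = 19.8347, PS_0 = (1/2)(3.6364)(9.0909) = 16.5289.
New equilibrium: 165 - 3Q = 135 + 2.5Q gives Q_1 = 5.4545, P_1 = 148.6364; CS_1 = 44.6281, PS_1 = 37.1901.
Change in consumer surplus = 44.6281 - 19.8347 = 24.7934.

24.79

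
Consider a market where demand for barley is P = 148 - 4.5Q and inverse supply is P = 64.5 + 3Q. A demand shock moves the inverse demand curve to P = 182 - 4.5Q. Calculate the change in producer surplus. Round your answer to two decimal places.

182.24

Initial equilibrium: Q_0 = 11.1333, P_0 = 97.9; CS_0 = (1/2)(11.1333)(50.1) = 278.89, PS_0 = (1/2)(11.1333)(33.4) = 185.9267.
New equilibrium: 182 - 4.5Q = 64.5 + 3Q gives Q_1 = 15.6667, P_1 = 111.5; CS_1 = 552.25, PS_1 = 368.1667.
Change in producer surplus = 368.1667 - 185.9267 = 182.24.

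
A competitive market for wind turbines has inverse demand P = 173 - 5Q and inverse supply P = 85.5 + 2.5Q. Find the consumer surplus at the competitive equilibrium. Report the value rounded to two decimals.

Equilibrium: 173 - 5Q = 85.5 + 2.5Q, so Q* = 11.6667 and P* = 114.6667.
The demand choke price is 173, so CS = (1/2)(Q*)(173 - P*) = (1/2)(11.6667)(58.3333) = 340.2778.

340.28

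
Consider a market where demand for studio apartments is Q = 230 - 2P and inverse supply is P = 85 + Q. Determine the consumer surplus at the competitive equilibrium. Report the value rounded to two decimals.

100.00

Rewriting demand in inverse form: P = 115 - 0.5Q.
Equilibrium: 115 - 0.5Q = 85 + Q, so Q* = 20 and P* = 105.
The demand choke price is 115, so CS = (1/2)(Q*)(115 - P*) = (1/2)(20)(10) = 100.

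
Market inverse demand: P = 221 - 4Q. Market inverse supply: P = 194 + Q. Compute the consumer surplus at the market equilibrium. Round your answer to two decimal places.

58.32

Equilibrium: 221 - 4Q = 194 + Q, so Q* = 5.4 and P* = 199.4.
The demand choke price is 221, so CS = (1/2)(Q*)(221 - P*) = (1/2)(5.4)(21.6) = 58.32.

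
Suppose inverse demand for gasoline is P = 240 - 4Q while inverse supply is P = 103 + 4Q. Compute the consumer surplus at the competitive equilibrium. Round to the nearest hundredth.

Setting demand equal to supply, 137 = 8Q, so Q* = 17.125 and P* = 171.5.
Consumer surplus is the triangle under demand above P*: (1/2)(17.125)(240 - 171.5) = (1/2)(17.125)(68.5) = 586.5312.

586.53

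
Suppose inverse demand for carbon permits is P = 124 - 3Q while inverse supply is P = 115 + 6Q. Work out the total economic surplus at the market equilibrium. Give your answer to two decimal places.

Equilibrium: 124 - 3Q = 115 + 6Q, so Q* = 1 and P* = 121.
Total surplus is the full triangle between the curves from 0 to Q*: (1/2)(1)(124 - 115) = 4.5.

4.50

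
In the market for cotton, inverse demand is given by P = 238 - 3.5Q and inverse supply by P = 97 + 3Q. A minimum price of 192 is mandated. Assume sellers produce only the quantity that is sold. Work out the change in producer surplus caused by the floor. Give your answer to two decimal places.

Without the control, 238 - 3.5Q = 97 + 3Q so Q* = 21.6923 and P* = 162.0769.
At P = 192, buyers demand (238 - 192)/3.5 = 13.1429 while sellers would supply more, so the quantity traded is 13.1429 at price 192.
PS goes from (1/2)(21.6923)(65.0769) = 705.8343 to 989.4694 (computed as (192 - 97)(13.1429) - (1/2)(3)(13.1429)^2), a change of 283.6351.

283.64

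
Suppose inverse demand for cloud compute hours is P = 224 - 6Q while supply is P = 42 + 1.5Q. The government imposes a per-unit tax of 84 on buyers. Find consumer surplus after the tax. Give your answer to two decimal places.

512.21

Pre-tax equilibrium: 224 - 6Q = 42 + 1.5Q gives Q* = 24.2667, P* = 78.4.
With the tax, buyers' net willingness to pay falls by 84: (224 - 84) - 6Q = 42 + 1.5Q, so Q_t = 13.0667. Buyers pay P_b = 145.6; sellers receive P_s = P_b - 84 = 61.6.
CS = (1/2)(Q_t)(224 - P_b) = (1/2)(13.0667)(78.4) = 512.2133.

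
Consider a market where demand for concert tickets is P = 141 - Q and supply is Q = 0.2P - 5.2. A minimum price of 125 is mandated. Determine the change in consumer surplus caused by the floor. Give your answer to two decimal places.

Rewriting supply in inverse form: P = 26 + 5Q.
Free-market equilibrium: 141 - Q = 26 + 5Q gives Q* = 19.1667, P* = 121.8333.
At P = 125, buyers demand (141 - 125)/1 = 16 while sellers would supply more, so the quantity traded is 16 at price 125.
CS goes from (1/2)(19.1667)(19.1667) = 183.6806 to 128 (computed as (141 - 125)(16) - (1/2)(1)(16)^2), a change of -55.6806.

-55.68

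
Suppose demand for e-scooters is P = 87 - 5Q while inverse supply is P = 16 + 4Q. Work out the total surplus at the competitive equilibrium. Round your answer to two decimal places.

280.06

Equilibrium: 87 - 5Q = 16 + 4Q, so Q* = 7.8889 and P* = 47.5556.
CS = (1/2)(7.8889)(39.4444) = 155.5864 and PS = (1/2)(7.8889)(31.5556) = 124.4691, so total surplus = 280.0556.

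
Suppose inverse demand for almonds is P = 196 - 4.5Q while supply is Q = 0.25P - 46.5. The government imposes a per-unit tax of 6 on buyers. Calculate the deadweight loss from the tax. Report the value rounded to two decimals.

2.12

Rewriting supply in inverse form: P = 186 + 4Q.
Without the tax, 196 - 4.5Q = 186 + 4Q so Q* = 1.1765 and P* = 190.7059.
A tax on buyers shifts demand down by 6: (196 - 6) - 4.5Q = 186 + 4Q, so Q_t = 0.4706. Buyers pay P_b = 193.8824; sellers receive P_s = P_b - 6 = 187.8824.
Deadweight loss is the triangle between the curves from Q_t to Q*: (1/2)(1.1765 - 0.4706)(6) = 2.1176.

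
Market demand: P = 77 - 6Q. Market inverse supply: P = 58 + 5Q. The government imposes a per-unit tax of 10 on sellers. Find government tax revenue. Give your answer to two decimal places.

8.18

Without the tax, 77 - 6Q = 58 + 5Q so Q* = 1.7273 and P* = 66.6364.
With the tax, sellers need 10 more per unit: 77 - 6Q = 58 + 5Q + 10, so Q_t = 0.8182. Buyers pay P_b = 72.0909; sellers receive P_s = P_b - 10 = 62.0909.
Tax revenue = t x Q_t = 10 x 0.8182 = 8.1818.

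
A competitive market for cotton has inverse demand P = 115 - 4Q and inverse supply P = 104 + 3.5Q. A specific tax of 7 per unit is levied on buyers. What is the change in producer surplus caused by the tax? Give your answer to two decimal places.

-3.27

Without the tax, 115 - 4Q = 104 + 3.5Q so Q* = 1.4667 and P* = 109.1333.
A tax on buyers shifts demand down by 7: (115 - 7) - 4Q = 104 + 3.5Q, so Q_t = 0.5333. Buyers pay P_b = 112.8667; sellers receive P_s = P_b - 7 = 105.8667.
PS falls from (1/2)(1.4667)(5.1333) = 3.7644 to (1/2)(0.5333)(1.8667) = 0.4978, a change of -3.2667.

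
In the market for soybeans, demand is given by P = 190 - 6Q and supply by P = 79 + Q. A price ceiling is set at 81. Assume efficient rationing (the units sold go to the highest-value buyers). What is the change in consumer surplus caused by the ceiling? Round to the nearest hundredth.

Free-market equilibrium: 190 - 6Q = 79 + Q gives Q* = 15.8571, P* = 94.8571.
At the ceiling price 81, quantity supplied is (81 - 79)/1 = 2; supply is the short side, so Q = 2 trades at P = 81.
CS goes from (1/2)(15.8571)(95.1429) = 754.3469 to 206 (computed as (190 - 81)(2) - (1/2)(6)(2)^2), a change of -548.3469.

-548.35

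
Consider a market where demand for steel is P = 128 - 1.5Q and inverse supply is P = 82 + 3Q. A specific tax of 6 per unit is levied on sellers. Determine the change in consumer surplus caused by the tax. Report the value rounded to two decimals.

-19.11

Without the tax, 128 - 1.5Q = 82 + 3Q so Q* = 10.2222 and P* = 112.6667.
A tax on sellers shifts supply up by 6: 128 - 1.5Q = 82 + 3Q + 6, so Q_t = 8.8889. Buyers pay P_b = 114.6667; sellers receive P_s = P_b - 6 = 108.6667.
CS falls from (1/2)(10.2222)(15.3333) = 78.3704 to (1/2)(8.8889)(13.3333) = 59.2593, a change of -19.1111.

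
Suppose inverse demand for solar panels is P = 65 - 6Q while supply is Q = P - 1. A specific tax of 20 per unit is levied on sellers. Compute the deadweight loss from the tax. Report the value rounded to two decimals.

28.57

Rewriting supply in inverse form: P = 1 + Q.
Without the tax, 65 - 6Q = 1 + Q so Q* = 9.1429 and P* = 10.1429.
A tax on sellers shifts supply up by 20: 65 - 6Q = 1 + Q + 20, so Q_t = 6.2857. Buyers pay P_b = 27.2857; sellers receive P_s = P_b - 20 = 7.2857.
Deadweight loss is the triangle between the curves from Q_t to Q*: (1/2)(9.1429 - 6.2857)(20) = 28.5714.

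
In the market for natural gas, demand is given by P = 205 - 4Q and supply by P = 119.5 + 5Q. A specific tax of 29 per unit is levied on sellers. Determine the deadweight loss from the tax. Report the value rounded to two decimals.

46.72

Without the tax, 205 - 4Q = 119.5 + 5Q so Q* = 9.5 and P* = 167.
A tax on sellers shifts supply up by 29: 205 - 4Q = 119.5 + 5Q + 29, so Q_t = 6.2778. Buyers pay P_b = 179.8889; sellers receive P_s = P_b - 29 = 150.8889.
The welfare triangle lost has base Q* - Q_t = 3.2222 and height t = 29, so DWL = (1/2)(3.2222)(29) = 46.7222.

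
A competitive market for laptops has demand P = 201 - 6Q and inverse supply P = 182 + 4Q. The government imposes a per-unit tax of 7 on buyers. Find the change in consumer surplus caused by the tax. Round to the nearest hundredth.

Pre-tax equilibrium: 201 - 6Q = 182 + 4Q gives Q* = 1.9, P* = 189.6.
A tax on buyers shifts demand down by 7: (201 - 7) - 6Q = 182 + 4Q, so Q_t = 1.2. Buyers pay P_b = 193.8; sellers receive P_s = P_b - 7 = 186.8.
Consumers lose the trapezoid between P* and P_b out to Q_t plus the triangle from Q_t to Q*: change in CS = 4.32 - 10.83 = -6.51.

-6.51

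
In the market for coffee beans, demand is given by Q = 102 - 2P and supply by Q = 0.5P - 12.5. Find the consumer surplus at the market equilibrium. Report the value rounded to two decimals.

27.04

Rewriting demand in inverse form: P = 51 - 0.5Q.
Rewriting supply in inverse form: P = 25 + 2Q.
Set 51 - 0.5Q = 25 + 2Q, which gives 26 = 2.5Q, so Q* = 10.4 and P* = 51 - 0.5(10.4) = 45.8.
Consumer surplus is the triangle under demand above P*: (1/2)(10.4)(51 - 45.8) = (1/2)(10.4)(5.2) = 27.04.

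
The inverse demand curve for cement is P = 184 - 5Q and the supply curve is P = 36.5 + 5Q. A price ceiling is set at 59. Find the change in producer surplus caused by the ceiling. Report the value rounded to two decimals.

-493.28

Free-market equilibrium: 184 - 5Q = 36.5 + 5Q gives Q* = 14.75, P* = 110.25.
At the ceiling price 59, quantity supplied is (59 - 36.5)/5 = 4.5; supply is the short side, so Q = 4.5 trades at P = 59.
PS goes from (1/2)(14.75)(73.75) = 543.9062 to 50.625 (computed as (59 - 36.5)(4.5) - (1/2)(5)(4.5)^2), a change of -493.2812.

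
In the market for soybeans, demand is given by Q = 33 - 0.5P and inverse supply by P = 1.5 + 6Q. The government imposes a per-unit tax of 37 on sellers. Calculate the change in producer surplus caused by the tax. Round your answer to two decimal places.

-159.56

Rewriting demand in inverse form: P = 66 - 2Q.
Pre-tax equilibrium: 66 - 2Q = 1.5 + 6Q gives Q* = 8.0625, P* = 49.875.
With the tax, sellers need 37 more per unit: 66 - 2Q = 1.5 + 6Q + 37, so Q_t = 3.4375. Buyers pay P_b = 59.125; sellers receive P_s = P_b - 37 = 22.125.
PS falls from (1/2)(8.0625)(48.375) = 195.0117 to (1/2)(3.4375)(20.625) = 35.4492, a change of -159.5625.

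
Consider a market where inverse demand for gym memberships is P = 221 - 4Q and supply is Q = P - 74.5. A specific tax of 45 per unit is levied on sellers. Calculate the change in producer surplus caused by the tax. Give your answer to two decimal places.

-223.20

Rewriting supply in inverse form: P = 74.5 + Q.
Without the tax, 221 - 4Q = 74.5 + Q so Q* = 29.3 and P* = 103.8.
With the tax, sellers need 45 more per unit: 221 - 4Q = 74.5 + Q + 45, so Q_t = 20.3. Buyers pay P_b = 139.8; sellers receive P_s = P_b - 45 = 94.8.
Producers lose the trapezoid between P_s and P* out to Q_t plus the triangle from Q_t to Q*: change in PS = 206.045 - 429.245 = -223.2.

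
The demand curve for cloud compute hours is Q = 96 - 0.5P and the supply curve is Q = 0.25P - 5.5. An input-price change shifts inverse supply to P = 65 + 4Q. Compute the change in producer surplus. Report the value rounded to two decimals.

Rewriting demand in inverse form: P = 192 - 2Q.
Rewriting supply in inverse form: P = 22 + 4Q.
Initial equilibrium: Q_0 = 28.3333, P_0 = 135.3333; CS_0 = (1/2)(28.3333)(56.6667) = 802.7778, PS_0 = (1/2)(28.3333)(113.3333) = 1605.5556.
New equilibrium: 192 - 2Q = 65 + 4Q gives Q_1 = 21.1667, P_1 = 149.6667; CS_1 = 448.0278, PS_1 = 896.0556.
Change in producer surplus = 896.0556 - 1605.5556 = -709.5.

-709.50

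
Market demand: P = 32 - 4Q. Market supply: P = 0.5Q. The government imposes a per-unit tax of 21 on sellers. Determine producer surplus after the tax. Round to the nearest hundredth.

Pre-tax equilibrium: 32 - 4Q = 0.5Q gives Q* = 7.1111, P* = 3.5556.
A tax on sellers shifts supply up by 21: 32 - 4Q = 0.5Q + 21, so Q_t = 2.4444. Buyers pay P_b = 22.2222; sellers receive P_s = P_b - 21 = 1.2222.
PS = (1/2)(Q_t)(P_s - 0) = (1/2)(2.4444)(1.2222) = 1.4938.

1.49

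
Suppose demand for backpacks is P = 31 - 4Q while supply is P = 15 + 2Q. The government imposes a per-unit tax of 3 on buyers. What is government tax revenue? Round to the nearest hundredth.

Without the tax, 31 - 4Q = 15 + 2Q so Q* = 2.6667 and P* = 20.3333.
A tax on buyers shifts demand down by 3: (31 - 3) - 4Q = 15 + 2Q, so Q_t = 2.1667. Buyers pay P_b = 22.3333; sellers receive P_s = P_b - 3 = 19.3333.
Revenue is the tax times quantity traded: 3 x 2.1667 = 6.5.

6.50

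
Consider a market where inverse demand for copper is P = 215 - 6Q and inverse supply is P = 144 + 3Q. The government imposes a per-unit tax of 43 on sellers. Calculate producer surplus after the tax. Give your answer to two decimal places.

Pre-tax equilibrium: 215 - 6Q = 144 + 3Q gives Q* = 7.8889, P* = 167.6667.
A tax on sellers shifts supply up by 43: 215 - 6Q = 144 + 3Q + 43, so Q_t = 3.1111. Buyers pay P_b = 196.3333; sellers receive P_s = P_b - 43 = 153.3333.
Producer surplus is the triangle above supply below P_s: (1/2)(3.1111)(153.3333 - 144) = 14.5185.

14.52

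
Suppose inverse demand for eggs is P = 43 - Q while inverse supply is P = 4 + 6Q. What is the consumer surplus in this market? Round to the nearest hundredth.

Equilibrium: 43 - Q = 4 + 6Q, so Q* = 5.5714 and P* = 37.4286.
Consumer surplus is the triangle under demand above P*: (1/2)(5.5714)(43 - 37.4286) = (1/2)(5.5714)(5.5714) = 15.5204.

15.52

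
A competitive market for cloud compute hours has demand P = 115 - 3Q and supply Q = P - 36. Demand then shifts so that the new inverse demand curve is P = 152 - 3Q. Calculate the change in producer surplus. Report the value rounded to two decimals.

225.47

Rewriting supply in inverse form: P = 36 + Q.
Initial equilibrium: Q_0 = 19.75, P_0 = 55.75; CS_0 = (1/2)(19.75)(59.25) = 585.0938, PS_0 = (1/2)(19.75)(19.75) = 195.0312.
New equilibrium: 152 - 3Q = 36 + Q gives Q_1 = 29, P_1 = 65; CS_1 = 1261.5, PS_1 = 420.5.
Change in producer surplus = 420.5 - 195.0312 = 225.4688.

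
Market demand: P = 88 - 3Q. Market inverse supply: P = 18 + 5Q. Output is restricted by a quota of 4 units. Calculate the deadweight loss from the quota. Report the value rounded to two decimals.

Unrestricted equilibrium: Q* = (88 - 18)/(3 + 5) = 8.75.
At Q = 4 the demand price is 88 - 3(4) = 76 and the supply price is 18 + 5(4) = 38.
Deadweight loss is the triangle between the curves from 4 to 8.75: (1/2)(76 - 38)(8.75 - 4) = 90.25.

90.25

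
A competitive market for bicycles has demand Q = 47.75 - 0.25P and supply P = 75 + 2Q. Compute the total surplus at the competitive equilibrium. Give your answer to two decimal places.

1121.33

Rewriting demand in inverse form: P = 191 - 4Q.
Set 191 - 4Q = 75 + 2Q, which gives 116 = 6Q, so Q* = 19.3333 and P* = 191 - 4(19.3333) = 113.6667.
Total surplus is the full triangle between the curves from 0 to Q*: (1/2)(19.3333)(191 - 75) = 1121.3333.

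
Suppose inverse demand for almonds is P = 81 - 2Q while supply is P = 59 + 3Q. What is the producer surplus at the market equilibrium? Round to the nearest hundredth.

Set 81 - 2Q = 59 + 3Q, which gives 22 = 5Q, so Q* = 4.4 and P* = 81 - 2(4.4) = 72.2.
Producer surplus is the triangle above supply below P*: (1/2)(4.4)(72.2 - 59) = (1/2)(4.4)(13.2) = 29.04.

29.04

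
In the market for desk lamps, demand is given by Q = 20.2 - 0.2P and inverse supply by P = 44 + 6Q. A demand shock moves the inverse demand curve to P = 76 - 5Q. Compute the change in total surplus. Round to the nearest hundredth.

-101.14

Rewriting demand in inverse form: P = 101 - 5Q.
Initial equilibrium: Q_0 = 5.1818, P_0 = 75.0909; CS_0 = (1/2)(5.1818)(25.9091) = 67.1281, PS_0 = (1/2)(5.1818)(31.0909) = 80.5537.
New equilibrium: 76 - 5Q = 44 + 6Q gives Q_1 = 2.9091, P_1 = 61.4545; CS_1 = 21.157, PS_1 = 25.3884.
Change in total surplus = (21.157 + 25.3884) - (67.1281 + 80.5537) = -101.1364.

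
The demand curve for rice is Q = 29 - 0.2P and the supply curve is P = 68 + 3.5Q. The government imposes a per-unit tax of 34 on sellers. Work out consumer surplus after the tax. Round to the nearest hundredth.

63.98

Rewriting demand in inverse form: P = 145 - 5Q.
Pre-tax equilibrium: 145 - 5Q = 68 + 3.5Q gives Q* = 9.0588, P* = 99.7059.
A tax on sellers shifts supply up by 34: 145 - 5Q = 68 + 3.5Q + 34, so Q_t = 5.0588. Buyers pay P_b = 119.7059; sellers receive P_s = P_b - 34 = 85.7059.
CS = (1/2)(Q_t)(145 - P_b) = (1/2)(5.0588)(25.2941) = 63.9792.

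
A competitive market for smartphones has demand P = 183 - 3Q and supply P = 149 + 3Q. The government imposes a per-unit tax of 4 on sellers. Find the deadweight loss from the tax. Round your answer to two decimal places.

Pre-tax equilibrium: 183 - 3Q = 149 + 3Q gives Q* = 5.6667, P* = 166.
A tax on sellers shifts supply up by 4: 183 - 3Q = 149 + 3Q + 4, so Q_t = 5. Buyers pay P_b = 168; sellers receive P_s = P_b - 4 = 164.
Deadweight loss is the triangle between the curves from Q_t to Q*: (1/2)(5.6667 - 5)(4) = 1.3333.

1.33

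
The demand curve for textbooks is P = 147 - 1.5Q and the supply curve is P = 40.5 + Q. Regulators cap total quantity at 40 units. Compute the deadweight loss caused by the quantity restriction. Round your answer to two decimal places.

8.45

Without the quota, 147 - 1.5Q = 40.5 + Q gives Q* = 42.6.
At Q = 40 the demand price is 147 - 1.5(40) = 87 and the supply price is 40.5 + (40) = 80.5.
DWL = (1/2)(gap between curves at 40) x (Q* - 40) = (1/2)(6.5)(2.6) = 8.45.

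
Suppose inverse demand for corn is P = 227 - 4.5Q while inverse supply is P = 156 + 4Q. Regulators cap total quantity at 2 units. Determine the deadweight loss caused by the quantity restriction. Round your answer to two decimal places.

171.53

Unrestricted equilibrium: Q* = (227 - 156)/(4.5 + 4) = 8.3529.
At Q = 2 the demand price is 227 - 4.5(2) = 218 and the supply price is 156 + 4(2) = 164.
DWL = (1/2)(gap between curves at 2) x (Q* - 2) = (1/2)(54)(6.3529) = 171.5294.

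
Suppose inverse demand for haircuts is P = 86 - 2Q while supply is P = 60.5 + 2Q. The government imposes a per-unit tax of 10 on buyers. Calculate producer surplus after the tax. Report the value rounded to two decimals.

15.02

Without the tax, 86 - 2Q = 60.5 + 2Q so Q* = 6.375 and P* = 73.25.
A tax on buyers shifts demand down by 10: (86 - 10) - 2Q = 60.5 + 2Q, so Q_t = 3.875. Buyers pay P_b = 78.25; sellers receive P_s = P_b - 10 = 68.25.
Producer surplus is the triangle above supply below P_s: (1/2)(3.875)(68.25 - 60.5) = 15.0156.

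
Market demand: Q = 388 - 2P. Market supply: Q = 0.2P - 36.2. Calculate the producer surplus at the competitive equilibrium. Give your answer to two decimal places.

Rewriting demand in inverse form: P = 194 - 0.5Q.
Rewriting supply in inverse form: P = 181 + 5Q.
Setting demand equal to supply, 13 = 5.5Q, so Q* = 2.3636 and P* = 192.8182.
PS is the area between P* and the supply curve from 0 to Q*: (1/2)(2.3636)(11.8182) = 13.9669.

13.97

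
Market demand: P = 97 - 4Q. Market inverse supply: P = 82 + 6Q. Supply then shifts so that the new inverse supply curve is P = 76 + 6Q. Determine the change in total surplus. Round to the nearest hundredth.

Initial equilibrium: Q_0 = 1.5, P_0 = 91; CS_0 = (1/2)(1.5)(6) = 4.5, PS_0 = (1/2)(1.5)(9) = 6.75.
New equilibrium: 97 - 4Q = 76 + 6Q gives Q_1 = 2.1, P_1 = 88.6; CS_1 = 8.82, PS_1 = 13.23.
Change in total surplus = (8.82 + 13.23) - (4.5 + 6.75) = 10.8.

10.80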